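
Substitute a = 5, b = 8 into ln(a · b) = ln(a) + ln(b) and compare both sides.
LHS = ln(5 · 8) = ln(40) ≈ 3.689
RHS = ln(5) + ln(8) ≈ 3.689

LHS = RHS: the two sides agree.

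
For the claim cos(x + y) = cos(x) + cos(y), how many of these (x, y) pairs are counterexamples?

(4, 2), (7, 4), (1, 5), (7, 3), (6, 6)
Testing each pair:
(4, 2): LHS = cos(6) ≈ 0.9602, RHS = cos(4) + cos(2) ≈ -1.07 → counterexample
(7, 4): LHS = cos(11) ≈ 0.004426, RHS = cos(4) + cos(7) ≈ 0.1003 → counterexample
(1, 5): LHS = cos(6) ≈ 0.9602, RHS = cos(5) + cos(1) ≈ 0.824 → counterexample
(7, 3): LHS = cos(10) ≈ -0.8391, RHS = cos(3) + cos(7) ≈ -0.2361 → counterexample
(6, 6): LHS = cos(12) ≈ 0.8439, RHS = 2·cos(6) ≈ 1.92 → counterexample

That makes 5 counterexamples.

Answer: 5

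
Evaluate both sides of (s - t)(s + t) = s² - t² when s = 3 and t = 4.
LHS = (3 - 4)(3 + 4) = -7
RHS = 3² - 4² = -7

LHS = RHS: the two sides agree.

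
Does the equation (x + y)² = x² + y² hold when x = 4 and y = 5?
Substituting x = 4, y = 5:

LHS = (4 + 5)² = 81
RHS = 4² + 5² = 41

LHS ≠ RHS, so the equation does not hold at this point.

Answer: Fails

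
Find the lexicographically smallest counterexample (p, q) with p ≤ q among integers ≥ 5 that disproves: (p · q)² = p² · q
Substituting (5, 5) into the claim:
LHS = (5 · 5)² = 625
RHS = 5² · 5 = 125

Since LHS ≠ RHS, this pair disproves the claim, and no lexicographically smaller pair (p ≤ q, integers ≥ 5) does.

For instance (6, 9) is also a counterexample (LHS = 2916, RHS = 324), but it's lexicographically larger.

Answer: (p, q) = (5, 5)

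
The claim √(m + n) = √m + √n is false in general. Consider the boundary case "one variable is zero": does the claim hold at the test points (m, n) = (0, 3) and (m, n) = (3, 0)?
Yes, holds at both test points

At (0, 3): LHS = √(3) ≈ 1.732, RHS = √(3) ≈ 1.732 → equal
At (3, 0): LHS = √(3) ≈ 1.732, RHS = √(3) ≈ 1.732 → equal

So the claim does hold at both of these boundary points, even though it is not an identity.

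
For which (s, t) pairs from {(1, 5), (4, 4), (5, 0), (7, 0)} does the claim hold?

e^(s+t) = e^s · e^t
All pairs

Testing each pair:
(1, 5): LHS = e^6 ≈ 403.4, RHS = e^6 ≈ 403.4 → holds
(4, 4): LHS = e^8 ≈ 2981, RHS = e^8 ≈ 2981 → holds
(5, 0): LHS = e^5 ≈ 148.4, RHS = e^5 ≈ 148.4 → holds
(7, 0): LHS = e^7 ≈ 1097, RHS = e^7 ≈ 1097 → holds

Every pair satisfies the claim.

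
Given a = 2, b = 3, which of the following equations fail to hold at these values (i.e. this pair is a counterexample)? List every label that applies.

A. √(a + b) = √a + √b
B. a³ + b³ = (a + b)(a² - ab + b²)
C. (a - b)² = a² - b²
A, C

Evaluating each claim at the given values:
A. LHS = √(5) ≈ 2.236, RHS = √(2) + √(3) ≈ 3.146 → fails here (LHS ≠ RHS)
B. LHS = 35, RHS = 35 → holds here (LHS = RHS)
C. LHS = 1, RHS = -5 → fails here (LHS ≠ RHS)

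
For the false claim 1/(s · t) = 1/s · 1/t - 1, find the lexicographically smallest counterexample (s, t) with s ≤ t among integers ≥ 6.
(s, t) = (6, 6)

Substituting (6, 6) into the claim:
LHS = 1/(6 · 6) = 1/36
RHS = 1/6 · 1/6 - 1 = -35/36

Since LHS ≠ RHS, this pair disproves the claim, and no lexicographically smaller pair (s ≤ t, integers ≥ 6) does.

For instance (7, 10) is also a counterexample (LHS = 1/70, RHS = -69/70), but it's lexicographically larger.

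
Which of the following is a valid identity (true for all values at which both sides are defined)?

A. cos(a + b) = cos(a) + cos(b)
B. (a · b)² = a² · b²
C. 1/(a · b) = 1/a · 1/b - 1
B

A: fails at (4, 6) — LHS = cos(10) ≈ -0.8391, RHS = cos(4) + cos(6) ≈ 0.3065.
B: holds — e.g. at (2, 3), both sides equal 36.
C: fails at (1, 5) — LHS = 1/5, RHS = -4/5.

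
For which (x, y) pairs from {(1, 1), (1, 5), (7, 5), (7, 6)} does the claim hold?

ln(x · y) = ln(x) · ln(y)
Testing each pair:
(1, 1): LHS = 0, RHS = 0 → holds
(1, 5): LHS = ln(5) ≈ 1.609, RHS = 0 → fails
(7, 5): LHS = ln(35) ≈ 3.555, RHS = ln(5)·ln(7) ≈ 3.132 → fails
(7, 6): LHS = ln(42) ≈ 3.738, RHS = ln(6)·ln(7) ≈ 3.487 → fails

1 of 4 pairs satisfies the claim.

Answer: (1, 1)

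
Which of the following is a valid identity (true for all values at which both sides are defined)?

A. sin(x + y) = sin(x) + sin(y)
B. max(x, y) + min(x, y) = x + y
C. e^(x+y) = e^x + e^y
A: fails at (2, 7) — LHS = sin(9) ≈ 0.4121, RHS = sin(7) + sin(2) ≈ 1.566.
B: holds — e.g. at (2, 4), both sides equal 6.
C: fails at (4, 4) — LHS = e^8 ≈ 2981, RHS = 2·e^4 ≈ 109.2.

Answer: B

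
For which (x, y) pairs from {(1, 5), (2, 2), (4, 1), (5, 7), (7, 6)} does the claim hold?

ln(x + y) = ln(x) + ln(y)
(2, 2)

Testing each pair:
(1, 5): LHS = ln(6) ≈ 1.792, RHS = ln(5) ≈ 1.609 → fails
(2, 2): LHS = ln(4) ≈ 1.386, RHS = 2·ln(2) ≈ 1.386 → holds
(4, 1): LHS = ln(5) ≈ 1.609, RHS = ln(4) ≈ 1.386 → fails
(5, 7): LHS = ln(12) ≈ 2.485, RHS = ln(5) + ln(7) ≈ 3.555 → fails
(7, 6): LHS = ln(13) ≈ 2.565, RHS = ln(6) + ln(7) ≈ 3.738 → fails

1 of 5 pairs satisfies the claim.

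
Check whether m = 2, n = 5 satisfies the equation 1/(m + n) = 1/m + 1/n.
Substituting m = 2, n = 5:

LHS = 1/(2 + 5) = 1/7
RHS = 1/2 + 1/5 = 7/10

LHS ≠ RHS, so the equation does not hold at this point.

Answer: Fails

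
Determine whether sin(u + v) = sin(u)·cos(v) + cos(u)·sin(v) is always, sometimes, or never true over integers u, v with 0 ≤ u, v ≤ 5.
Always true

The identity holds for every pair in the range. For instance at (u, v) = (2, 2): both sides equal sin(4) ≈ -0.7568.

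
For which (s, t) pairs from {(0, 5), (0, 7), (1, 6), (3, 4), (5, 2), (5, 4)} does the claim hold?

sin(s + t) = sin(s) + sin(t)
Testing each pair:
(0, 5): LHS = sin(5) ≈ -0.9589, RHS = sin(5) ≈ -0.9589 → holds
(0, 7): LHS = sin(7) ≈ 0.657, RHS = sin(7) ≈ 0.657 → holds
(1, 6): LHS = sin(7) ≈ 0.657, RHS = sin(6) + sin(1) ≈ 0.5621 → fails
(3, 4): LHS = sin(7) ≈ 0.657, RHS = sin(4) + sin(3) ≈ -0.6157 → fails
(5, 2): LHS = sin(7) ≈ 0.657, RHS = sin(5) + sin(2) ≈ -0.04963 → fails
(5, 4): LHS = sin(9) ≈ 0.4121, RHS = sin(5) + sin(4) ≈ -1.716 → fails

2 of 6 pairs satisfy the claim.

Answer: (0, 5), (0, 7)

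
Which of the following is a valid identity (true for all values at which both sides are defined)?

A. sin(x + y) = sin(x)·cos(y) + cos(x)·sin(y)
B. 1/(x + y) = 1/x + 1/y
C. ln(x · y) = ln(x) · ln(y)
A

A: holds — e.g. at (6, 7), both sides equal sin(13) ≈ 0.4202.
B: fails at (5, 5) — LHS = 1/10, RHS = 2/5.
C: fails at (1, 3) — LHS = ln(3) ≈ 1.099, RHS = 0.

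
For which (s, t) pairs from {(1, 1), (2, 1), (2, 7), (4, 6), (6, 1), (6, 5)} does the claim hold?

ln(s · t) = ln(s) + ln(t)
Testing each pair:
(1, 1): LHS = 0, RHS = 0 → holds
(2, 1): LHS = ln(2) ≈ 0.6931, RHS = ln(2) ≈ 0.6931 → holds
(2, 7): LHS = ln(14) ≈ 2.639, RHS = ln(2) + ln(7) ≈ 2.639 → holds
(4, 6): LHS = ln(24) ≈ 3.178, RHS = ln(4) + ln(6) ≈ 3.178 → holds
(6, 1): LHS = ln(6) ≈ 1.792, RHS = ln(6) ≈ 1.792 → holds
(6, 5): LHS = ln(30) ≈ 3.401, RHS = ln(5) + ln(6) ≈ 3.401 → holds

Every pair satisfies the claim.

Answer: All pairs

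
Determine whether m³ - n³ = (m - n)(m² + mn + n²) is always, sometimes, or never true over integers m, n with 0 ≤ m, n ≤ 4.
The identity holds for every pair in the range. For instance at (m, n) = (4, 0): both sides equal 64.

Answer: Always true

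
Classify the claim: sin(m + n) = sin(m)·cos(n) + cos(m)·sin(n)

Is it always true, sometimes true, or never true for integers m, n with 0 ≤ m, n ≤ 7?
Always true

The identity holds for every pair in the range. For instance at (m, n) = (2, 5): both sides equal sin(7) ≈ 0.657.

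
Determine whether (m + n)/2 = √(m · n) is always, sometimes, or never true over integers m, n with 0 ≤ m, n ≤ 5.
Sometimes true

It holds at (m, n) = (4, 4) (both sides equal 4), but fails at (m, n) = (4, 0) (LHS = 2, RHS = 0).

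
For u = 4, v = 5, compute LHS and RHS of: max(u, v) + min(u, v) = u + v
LHS = max(4, 5) + min(4, 5) = 9
RHS = 4 + 5 = 9

LHS = RHS: the two sides agree.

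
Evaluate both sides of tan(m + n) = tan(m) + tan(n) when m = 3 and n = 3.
LHS = tan(3 + 3) = tan(6) ≈ -0.291
RHS = tan(3) + tan(3) = 2·tan(3) ≈ -0.2851

LHS ≠ RHS (they differ by about 0.005913), so the equation does not hold here.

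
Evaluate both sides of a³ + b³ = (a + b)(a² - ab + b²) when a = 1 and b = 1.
LHS = 1³ + 1³ = 2
RHS = (1 + 1)(1² - 1·1 + 1²) = 2

LHS = RHS: the two sides agree.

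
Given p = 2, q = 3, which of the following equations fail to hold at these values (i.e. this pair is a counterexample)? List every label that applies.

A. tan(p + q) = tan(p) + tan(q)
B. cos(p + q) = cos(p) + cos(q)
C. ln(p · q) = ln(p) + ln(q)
Evaluating each claim at the given values:
A. LHS = tan(5) ≈ -3.381, RHS = tan(2) + tan(3) ≈ -2.328 → fails here (LHS ≠ RHS)
B. LHS = cos(5) ≈ 0.2837, RHS = cos(3) + cos(2) ≈ -1.406 → fails here (LHS ≠ RHS)
C. LHS = ln(6) ≈ 1.792, RHS = ln(2) + ln(3) ≈ 1.792 → holds here (LHS = RHS)

Answer: A, B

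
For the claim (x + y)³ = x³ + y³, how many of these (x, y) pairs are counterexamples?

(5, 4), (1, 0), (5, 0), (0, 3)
Testing each pair:
(5, 4): LHS = 729, RHS = 189 → counterexample
(1, 0): LHS = 1, RHS = 1 → satisfies claim
(5, 0): LHS = 125, RHS = 125 → satisfies claim
(0, 3): LHS = 27, RHS = 27 → satisfies claim

That makes 1 counterexample.

Answer: 1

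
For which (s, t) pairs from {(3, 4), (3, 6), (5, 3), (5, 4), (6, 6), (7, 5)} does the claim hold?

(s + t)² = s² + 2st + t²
Testing each pair:
(3, 4): LHS = 49, RHS = 49 → holds
(3, 6): LHS = 81, RHS = 81 → holds
(5, 3): LHS = 64, RHS = 64 → holds
(5, 4): LHS = 81, RHS = 81 → holds
(6, 6): LHS = 144, RHS = 144 → holds
(7, 5): LHS = 144, RHS = 144 → holds

Every pair satisfies the claim.

Answer: All pairs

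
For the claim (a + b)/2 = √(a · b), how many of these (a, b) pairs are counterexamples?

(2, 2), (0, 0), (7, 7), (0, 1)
Testing each pair:
(2, 2): LHS = 2, RHS = 2 → satisfies claim
(0, 0): LHS = 0, RHS = 0 → satisfies claim
(7, 7): LHS = 7, RHS = 7 → satisfies claim
(0, 1): LHS = 1/2, RHS = 0 → counterexample

That makes 1 counterexample.

Answer: 1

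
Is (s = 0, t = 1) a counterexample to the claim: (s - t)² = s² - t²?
Yes

Substituting s = 0, t = 1:
LHS = (0 - 1)² = 1
RHS = 0² - 1² = -1

Since LHS ≠ RHS, this pair disproves the claim.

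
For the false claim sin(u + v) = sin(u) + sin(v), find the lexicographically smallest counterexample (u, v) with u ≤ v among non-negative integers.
(u, v) = (1, 1)

At (0, 1): both sides equal sin(1) ≈ 0.8415, so it holds there.

Substituting (1, 1) into the claim:
LHS = sin(1 + 1) = sin(2) ≈ 0.9093
RHS = sin(1) + sin(1) = 2·sin(1) ≈ 1.683

Since LHS ≠ RHS, this pair disproves the claim, and no lexicographically smaller pair (u ≤ v, non-negative integers) does.

For instance (1, 4) is also a counterexample (LHS = sin(5) ≈ -0.9589, RHS = sin(4) + sin(1) ≈ 0.08467), but it's lexicographically larger.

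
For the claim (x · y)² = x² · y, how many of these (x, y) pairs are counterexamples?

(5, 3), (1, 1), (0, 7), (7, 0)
1

Testing each pair:
(5, 3): LHS = 225, RHS = 75 → counterexample
(1, 1): LHS = 1, RHS = 1 → satisfies claim
(0, 7): LHS = 0, RHS = 0 → satisfies claim
(7, 0): LHS = 0, RHS = 0 → satisfies claim

That makes 1 counterexample.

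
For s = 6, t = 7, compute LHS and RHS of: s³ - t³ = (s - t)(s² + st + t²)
LHS = 6³ - 7³ = -127
RHS = (6 - 7)(6² + 6·7 + 7²) = -127

LHS = RHS: the two sides agree.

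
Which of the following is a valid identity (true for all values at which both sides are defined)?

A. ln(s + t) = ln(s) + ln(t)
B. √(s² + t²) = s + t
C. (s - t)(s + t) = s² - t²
C

A: fails at (2, 4) — LHS = ln(6) ≈ 1.792, RHS = ln(2) + ln(4) ≈ 2.079.
B: fails at (3, 5) — LHS = √(34) ≈ 5.831, RHS = 8.
C: holds — e.g. at (4, 5), both sides equal -9.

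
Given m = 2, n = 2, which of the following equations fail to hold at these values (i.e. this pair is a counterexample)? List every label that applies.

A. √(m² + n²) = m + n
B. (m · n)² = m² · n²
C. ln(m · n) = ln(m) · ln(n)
Evaluating each claim at the given values:
A. LHS = 2·√(2) ≈ 2.828, RHS = 4 → fails here (LHS ≠ RHS)
B. LHS = 16, RHS = 16 → holds here (LHS = RHS)
C. LHS = ln(4) ≈ 1.386, RHS = ln(2)² ≈ 0.4805 → fails here (LHS ≠ RHS)

Answer: A, C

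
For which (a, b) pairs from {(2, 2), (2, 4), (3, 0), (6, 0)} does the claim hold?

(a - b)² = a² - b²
(2, 2), (3, 0), (6, 0)

Testing each pair:
(2, 2): LHS = 0, RHS = 0 → holds
(2, 4): LHS = 4, RHS = -12 → fails
(3, 0): LHS = 9, RHS = 9 → holds
(6, 0): LHS = 36, RHS = 36 → holds

3 of 4 pairs satisfy the claim.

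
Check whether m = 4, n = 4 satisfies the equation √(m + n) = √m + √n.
Substituting m = 4, n = 4:

LHS = √(4 + 4) = 2·√(2) ≈ 2.828
RHS = √4 + √4 = 4

LHS ≠ RHS, so the equation does not hold at this point.

Answer: Fails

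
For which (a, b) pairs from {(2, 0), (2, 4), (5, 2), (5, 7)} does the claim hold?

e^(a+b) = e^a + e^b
None

Testing each pair:
(2, 0): LHS = e^2 ≈ 7.389, RHS = 1 + e^2 ≈ 8.389 → fails
(2, 4): LHS = e^6 ≈ 403.4, RHS = e^2 + e^4 ≈ 61.99 → fails
(5, 2): LHS = e^7 ≈ 1097, RHS = e^2 + e^5 ≈ 155.8 → fails
(5, 7): LHS = e^12 ≈ 162754.8, RHS = e^5 + e^7 ≈ 1245 → fails

No pair satisfies the claim.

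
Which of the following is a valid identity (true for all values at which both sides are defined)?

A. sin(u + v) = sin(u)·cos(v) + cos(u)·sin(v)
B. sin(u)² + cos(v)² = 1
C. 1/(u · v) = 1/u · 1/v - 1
A: holds — e.g. at (2, 2), both sides equal sin(4) ≈ -0.7568.
B: fails at (1, 3) — LHS = sin(1)² + cos(3)² ≈ 1.688, RHS = 1.
C: fails at (1, 2) — LHS = 1/2, RHS = -1/2.

Answer: A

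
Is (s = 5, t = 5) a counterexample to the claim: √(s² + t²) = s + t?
Substituting s = 5, t = 5:
LHS = √(5² + 5²) = 5·√(2) ≈ 7.071
RHS = 5 + 5 = 10

Since LHS ≠ RHS, this pair disproves the claim.

Answer: Yes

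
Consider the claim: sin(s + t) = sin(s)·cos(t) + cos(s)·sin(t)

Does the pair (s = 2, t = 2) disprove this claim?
No

Substituting s = 2, t = 2:
LHS = sin(2 + 2) = sin(4) ≈ -0.7568
RHS = sin(2)·cos(2) + cos(2)·sin(2) = 2·sin(2)·cos(2) ≈ -0.7568

The sides agree, so this pair does not disprove the claim.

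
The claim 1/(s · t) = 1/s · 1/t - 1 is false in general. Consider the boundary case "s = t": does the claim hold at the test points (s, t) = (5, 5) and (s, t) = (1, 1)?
No, fails at both test points

At (5, 5): LHS = 1/25 ≠ RHS = -24/25
At (1, 1): LHS = 1 ≠ RHS = 0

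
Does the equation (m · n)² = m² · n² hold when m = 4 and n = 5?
Substituting m = 4, n = 5:

LHS = (4 · 5)² = 400
RHS = 4² · 5² = 400

LHS = RHS, so the equation holds at this point.

Answer: Holds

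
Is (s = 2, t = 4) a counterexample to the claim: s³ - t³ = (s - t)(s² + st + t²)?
Substituting s = 2, t = 4:
LHS = 2³ - 4³ = -56
RHS = (2 - 4)(2² + 2·4 + 4²) = -56

The sides agree, so this pair does not disprove the claim.

Answer: No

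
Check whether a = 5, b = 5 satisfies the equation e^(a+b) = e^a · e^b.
Holds

Substituting a = 5, b = 5:

LHS = e^(5+5) = e^10 ≈ 22026.5
RHS = e^5 · e^5 = e^10 ≈ 22026.5

LHS = RHS, so the equation holds at this point.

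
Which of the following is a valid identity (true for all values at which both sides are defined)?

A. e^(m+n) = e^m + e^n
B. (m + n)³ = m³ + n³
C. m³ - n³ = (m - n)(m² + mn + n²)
C

A: fails at (4, 4) — LHS = e^8 ≈ 2981, RHS = 2·e^4 ≈ 109.2.
B: fails at (3, 4) — LHS = 343, RHS = 91.
C: holds — e.g. at (3, 7), both sides equal -316.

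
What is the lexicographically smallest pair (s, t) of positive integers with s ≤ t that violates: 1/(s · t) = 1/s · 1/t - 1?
(s, t) = (1, 1)

Substituting (1, 1) into the claim:
LHS = 1/(1 · 1) = 1
RHS = 1/1 · 1/1 - 1 = 0

Since LHS ≠ RHS, this pair disproves the claim, and no lexicographically smaller pair (s ≤ t, positive integers) does.

For instance (4, 7) is also a counterexample (LHS = 1/28, RHS = -27/28), but it's lexicographically larger.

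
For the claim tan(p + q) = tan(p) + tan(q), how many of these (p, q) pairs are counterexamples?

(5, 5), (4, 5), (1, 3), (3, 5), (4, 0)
Testing each pair:
(5, 5): LHS = tan(10) ≈ 0.6484, RHS = 2·tan(5) ≈ -6.761 → counterexample
(4, 5): LHS = tan(9) ≈ -0.4523, RHS = tan(5) + tan(4) ≈ -2.223 → counterexample
(1, 3): LHS = tan(4) ≈ 1.158, RHS = tan(3) + tan(1) ≈ 1.415 → counterexample
(3, 5): LHS = tan(8) ≈ -6.8, RHS = tan(5) + tan(3) ≈ -3.523 → counterexample
(4, 0): LHS = tan(4) ≈ 1.158, RHS = tan(4) ≈ 1.158 → satisfies claim

That makes 4 counterexamples.

Answer: 4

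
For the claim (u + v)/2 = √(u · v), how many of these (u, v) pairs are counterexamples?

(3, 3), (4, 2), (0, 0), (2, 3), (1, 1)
2

Testing each pair:
(3, 3): LHS = 3, RHS = 3 → satisfies claim
(4, 2): LHS = 3, RHS = 2·√(2) ≈ 2.828 → counterexample
(0, 0): LHS = 0, RHS = 0 → satisfies claim
(2, 3): LHS = 5/2, RHS = √(6) ≈ 2.449 → counterexample
(1, 1): LHS = 1, RHS = 1 → satisfies claim

That makes 2 counterexamples.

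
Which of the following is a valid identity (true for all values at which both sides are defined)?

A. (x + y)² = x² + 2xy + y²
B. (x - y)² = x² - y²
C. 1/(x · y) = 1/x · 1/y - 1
A: holds — e.g. at (3, 7), both sides equal 100.
B: fails at (4, 5) — LHS = 1, RHS = -9.
C: fails at (3, 7) — LHS = 1/21, RHS = -20/21.

Answer: A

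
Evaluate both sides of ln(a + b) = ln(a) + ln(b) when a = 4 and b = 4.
LHS = ln(4 + 4) = ln(8) ≈ 2.079
RHS = ln(4) + ln(4) = 2·ln(4) ≈ 2.773

LHS ≠ RHS (they differ by about 0.6931), so the equation does not hold here.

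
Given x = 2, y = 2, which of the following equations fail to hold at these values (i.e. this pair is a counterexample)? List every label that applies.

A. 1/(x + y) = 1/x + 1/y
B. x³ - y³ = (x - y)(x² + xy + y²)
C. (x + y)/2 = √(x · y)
A

Evaluating each claim at the given values:
A. LHS = 1/4, RHS = 1 → fails here (LHS ≠ RHS)
B. LHS = 0, RHS = 0 → holds here (LHS = RHS)
C. LHS = 2, RHS = 2 → holds here (LHS = RHS)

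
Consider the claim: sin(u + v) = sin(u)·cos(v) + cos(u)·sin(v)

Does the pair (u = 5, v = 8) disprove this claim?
Substituting u = 5, v = 8:
LHS = sin(5 + 8) = sin(13) ≈ 0.4202
RHS = sin(5)·cos(8) + cos(5)·sin(8) = sin(5)·cos(8) + sin(8)·cos(5) ≈ 0.4202

The sides agree, so this pair does not disprove the claim.

Answer: No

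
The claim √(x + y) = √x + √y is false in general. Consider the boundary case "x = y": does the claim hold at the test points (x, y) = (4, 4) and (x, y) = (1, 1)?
At (4, 4): LHS = 2·√(2) ≈ 2.828 ≠ RHS = 4
At (1, 1): LHS = √(2) ≈ 1.414 ≠ RHS = 2

Answer: No, fails at both test points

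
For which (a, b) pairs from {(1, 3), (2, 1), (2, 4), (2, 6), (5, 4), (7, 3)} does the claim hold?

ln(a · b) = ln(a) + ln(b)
All pairs

Testing each pair:
(1, 3): LHS = ln(3) ≈ 1.099, RHS = ln(3) ≈ 1.099 → holds
(2, 1): LHS = ln(2) ≈ 0.6931, RHS = ln(2) ≈ 0.6931 → holds
(2, 4): LHS = ln(8) ≈ 2.079, RHS = ln(2) + ln(4) ≈ 2.079 → holds
(2, 6): LHS = ln(12) ≈ 2.485, RHS = ln(2) + ln(6) ≈ 2.485 → holds
(5, 4): LHS = ln(20) ≈ 2.996, RHS = ln(4) + ln(5) ≈ 2.996 → holds
(7, 3): LHS = ln(21) ≈ 3.045, RHS = ln(3) + ln(7) ≈ 3.045 → holds

Every pair satisfies the claim.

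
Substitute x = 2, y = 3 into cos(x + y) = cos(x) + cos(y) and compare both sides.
LHS = cos(2 + 3) = cos(5) ≈ 0.2837
RHS = cos(2) + cos(3) ≈ -1.406

LHS ≠ RHS (they differ by about 1.69), so the equation does not hold here.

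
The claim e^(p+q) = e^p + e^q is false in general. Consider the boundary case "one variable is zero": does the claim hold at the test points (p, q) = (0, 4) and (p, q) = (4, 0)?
No, fails at both test points

At (0, 4): LHS = e^4 ≈ 54.6 ≠ RHS = 1 + e^4 ≈ 55.6
At (4, 0): LHS = e^4 ≈ 54.6 ≠ RHS = 1 + e^4 ≈ 55.6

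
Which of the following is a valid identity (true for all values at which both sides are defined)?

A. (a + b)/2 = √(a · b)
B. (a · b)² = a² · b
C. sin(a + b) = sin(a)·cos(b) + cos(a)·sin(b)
A: fails at (4, 6) — LHS = 5, RHS = 2·√(6) ≈ 4.899.
B: fails at (2, 5) — LHS = 100, RHS = 20.
C: holds — e.g. at (1, 2), both sides equal sin(3) ≈ 0.1411.

Answer: C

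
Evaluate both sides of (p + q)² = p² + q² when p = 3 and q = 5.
LHS = (3 + 5)² = 64
RHS = 3² + 5² = 34

LHS ≠ RHS, so the equation does not hold here.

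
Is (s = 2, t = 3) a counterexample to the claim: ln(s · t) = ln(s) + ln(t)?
Substituting s = 2, t = 3:
LHS = ln(2 · 3) = ln(6) ≈ 1.792
RHS = ln(2) + ln(3) ≈ 1.792

The sides agree, so this pair does not disprove the claim.

Answer: No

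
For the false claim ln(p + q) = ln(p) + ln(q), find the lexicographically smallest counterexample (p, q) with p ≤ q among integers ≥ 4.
(p, q) = (4, 4)

Substituting (4, 4) into the claim:
LHS = ln(4 + 4) = ln(8) ≈ 2.079
RHS = ln(4) + ln(4) = 2·ln(4) ≈ 2.773

Since LHS ≠ RHS, this pair disproves the claim, and no lexicographically smaller pair (p ≤ q, integers ≥ 4) does.

For instance (5, 11) is also a counterexample (LHS = ln(16) ≈ 2.773, RHS = ln(5) + ln(11) ≈ 4.007), but it's lexicographically larger.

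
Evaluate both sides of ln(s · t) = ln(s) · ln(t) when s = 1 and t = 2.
LHS = ln(1 · 2) = ln(2) ≈ 0.6931
RHS = ln(1) · ln(2) = 0

LHS ≠ RHS (they differ by about 0.6931), so the equation does not hold here.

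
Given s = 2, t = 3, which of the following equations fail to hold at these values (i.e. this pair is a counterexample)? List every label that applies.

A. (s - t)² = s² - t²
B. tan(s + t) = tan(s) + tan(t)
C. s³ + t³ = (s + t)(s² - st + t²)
A, B

Evaluating each claim at the given values:
A. LHS = 1, RHS = -5 → fails here (LHS ≠ RHS)
B. LHS = tan(5) ≈ -3.381, RHS = tan(2) + tan(3) ≈ -2.328 → fails here (LHS ≠ RHS)
C. LHS = 35, RHS = 35 → holds here (LHS = RHS)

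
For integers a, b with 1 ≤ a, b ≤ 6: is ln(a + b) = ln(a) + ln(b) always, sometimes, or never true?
It holds at (a, b) = (2, 2) (both sides equal ln(4) ≈ 1.386), but fails at (a, b) = (3, 6) (LHS = ln(9) ≈ 2.197, RHS = ln(3) + ln(6) ≈ 2.89).

Answer: Sometimes true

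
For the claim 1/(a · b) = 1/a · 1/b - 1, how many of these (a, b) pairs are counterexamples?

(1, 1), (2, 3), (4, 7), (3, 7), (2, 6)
Testing each pair:
(1, 1): LHS = 1, RHS = 0 → counterexample
(2, 3): LHS = 1/6, RHS = -5/6 → counterexample
(4, 7): LHS = 1/28, RHS = -27/28 → counterexample
(3, 7): LHS = 1/21, RHS = -20/21 → counterexample
(2, 6): LHS = 1/12, RHS = -11/12 → counterexample

That makes 5 counterexamples.

Answer: 5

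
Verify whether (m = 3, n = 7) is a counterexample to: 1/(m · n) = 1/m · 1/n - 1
Substituting m = 3, n = 7:
LHS = 1/(3 · 7) = 1/21
RHS = 1/3 · 1/7 - 1 = -20/21

Since LHS ≠ RHS, this pair disproves the claim.

Answer: Yes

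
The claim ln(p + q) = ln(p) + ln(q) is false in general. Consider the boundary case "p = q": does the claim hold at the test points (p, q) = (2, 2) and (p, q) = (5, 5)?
Only at (2, 2)

At (2, 2): LHS = ln(4) ≈ 1.386, RHS = 2·ln(2) ≈ 1.386 → equal
At (5, 5): LHS = ln(10) ≈ 2.303 ≠ RHS = 2·ln(5) ≈ 3.219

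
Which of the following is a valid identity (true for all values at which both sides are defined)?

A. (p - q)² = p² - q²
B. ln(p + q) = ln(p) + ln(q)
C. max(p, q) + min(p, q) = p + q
A: fails at (4, 5) — LHS = 1, RHS = -9.
B: fails at (3, 7) — LHS = ln(10) ≈ 2.303, RHS = ln(3) + ln(7) ≈ 3.045.
C: holds — e.g. at (2, 3), both sides equal 5.

Answer: C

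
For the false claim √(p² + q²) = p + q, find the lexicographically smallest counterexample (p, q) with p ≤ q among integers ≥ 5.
Substituting (5, 5) into the claim:
LHS = √(5² + 5²) = 5·√(2) ≈ 7.071
RHS = 5 + 5 = 10

Since LHS ≠ RHS, this pair disproves the claim, and no lexicographically smaller pair (p ≤ q, integers ≥ 5) does.

For instance (5, 11) is also a counterexample (LHS = √(146) ≈ 12.08, RHS = 16), but it's lexicographically larger.

Answer: (p, q) = (5, 5)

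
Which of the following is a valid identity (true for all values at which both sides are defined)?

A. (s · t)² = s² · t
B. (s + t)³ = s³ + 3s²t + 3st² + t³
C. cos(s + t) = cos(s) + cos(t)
B

A: fails at (1, 5) — LHS = 25, RHS = 5.
B: holds — e.g. at (1, 3), both sides equal 64.
C: fails at (3, 5) — LHS = cos(8) ≈ -0.1455, RHS = cos(3) + cos(5) ≈ -0.7063.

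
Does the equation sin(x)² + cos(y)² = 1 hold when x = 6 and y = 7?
Fails

Substituting x = 6, y = 7:

LHS = sin(6)² + cos(7)² ≈ 0.6464
RHS = 1

LHS ≠ RHS, so the equation does not hold at this point.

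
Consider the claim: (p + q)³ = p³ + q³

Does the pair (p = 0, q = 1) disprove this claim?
No

Substituting p = 0, q = 1:
LHS = (0 + 1)³ = 1
RHS = 0³ + 1³ = 1

The sides agree, so this pair does not disprove the claim.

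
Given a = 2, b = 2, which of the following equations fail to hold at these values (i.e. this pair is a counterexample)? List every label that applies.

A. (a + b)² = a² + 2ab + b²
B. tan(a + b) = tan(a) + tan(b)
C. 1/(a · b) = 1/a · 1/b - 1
Evaluating each claim at the given values:
A. LHS = 16, RHS = 16 → holds here (LHS = RHS)
B. LHS = tan(4) ≈ 1.158, RHS = 2·tan(2) ≈ -4.37 → fails here (LHS ≠ RHS)
C. LHS = 1/4, RHS = -3/4 → fails here (LHS ≠ RHS)

Answer: B, C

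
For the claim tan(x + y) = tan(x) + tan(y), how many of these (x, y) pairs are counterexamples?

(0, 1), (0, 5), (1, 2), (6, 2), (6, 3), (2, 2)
Testing each pair:
(0, 1): LHS = tan(1) ≈ 1.557, RHS = tan(1) ≈ 1.557 → satisfies claim
(0, 5): LHS = tan(5) ≈ -3.381, RHS = tan(5) ≈ -3.381 → satisfies claim
(1, 2): LHS = tan(3) ≈ -0.1425, RHS = tan(2) + tan(1) ≈ -0.6276 → counterexample
(6, 2): LHS = tan(8) ≈ -6.8, RHS = tan(2) + tan(6) ≈ -2.476 → counterexample
(6, 3): LHS = tan(9) ≈ -0.4523, RHS = tan(6) + tan(3) ≈ -0.4336 → counterexample
(2, 2): LHS = tan(4) ≈ 1.158, RHS = 2·tan(2) ≈ -4.37 → counterexample

That makes 4 counterexamples.

Answer: 4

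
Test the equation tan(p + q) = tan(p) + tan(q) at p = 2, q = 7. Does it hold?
Substituting p = 2, q = 7:

LHS = tan(2 + 7) = tan(9) ≈ -0.4523
RHS = tan(2) + tan(7) ≈ -1.314

LHS ≠ RHS, so the equation does not hold at this point.

Answer: Fails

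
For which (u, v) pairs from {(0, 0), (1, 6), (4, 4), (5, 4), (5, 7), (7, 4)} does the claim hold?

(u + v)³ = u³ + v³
Testing each pair:
(0, 0): LHS = 0, RHS = 0 → holds
(1, 6): LHS = 343, RHS = 217 → fails
(4, 4): LHS = 512, RHS = 128 → fails
(5, 4): LHS = 729, RHS = 189 → fails
(5, 7): LHS = 1728, RHS = 468 → fails
(7, 4): LHS = 1331, RHS = 407 → fails

1 of 6 pairs satisfies the claim.

Answer: (0, 0)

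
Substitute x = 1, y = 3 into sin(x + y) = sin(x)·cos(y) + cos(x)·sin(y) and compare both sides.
LHS = sin(1 + 3) = sin(4) ≈ -0.7568
RHS = sin(1)·cos(3) + cos(1)·sin(3) = sin(1)·cos(3) + sin(3)·cos(1) ≈ -0.7568

LHS = RHS: the two sides agree.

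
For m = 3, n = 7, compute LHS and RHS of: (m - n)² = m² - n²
LHS = (3 - 7)² = 16
RHS = 3² - 7² = -40

LHS ≠ RHS, so the equation does not hold here.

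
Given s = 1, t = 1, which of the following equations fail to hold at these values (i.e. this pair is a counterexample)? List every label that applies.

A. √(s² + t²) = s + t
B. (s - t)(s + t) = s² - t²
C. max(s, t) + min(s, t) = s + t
A

Evaluating each claim at the given values:
A. LHS = √(2) ≈ 1.414, RHS = 2 → fails here (LHS ≠ RHS)
B. LHS = 0, RHS = 0 → holds here (LHS = RHS)
C. LHS = 2, RHS = 2 → holds here (LHS = RHS)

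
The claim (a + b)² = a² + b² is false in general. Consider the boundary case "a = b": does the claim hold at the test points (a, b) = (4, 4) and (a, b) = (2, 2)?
No, fails at both test points

At (4, 4): LHS = 64 ≠ RHS = 32
At (2, 2): LHS = 16 ≠ RHS = 8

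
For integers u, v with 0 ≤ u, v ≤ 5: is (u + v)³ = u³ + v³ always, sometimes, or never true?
It holds at (u, v) = (1, 0) (both sides equal 1), but fails at (u, v) = (3, 5) (LHS = 512, RHS = 152).

Answer: Sometimes true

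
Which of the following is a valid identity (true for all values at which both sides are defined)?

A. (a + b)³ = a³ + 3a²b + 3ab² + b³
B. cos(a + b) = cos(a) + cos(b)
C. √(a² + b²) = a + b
A: holds — e.g. at (2, 4), both sides equal 216.
B: fails at (3, 5) — LHS = cos(8) ≈ -0.1455, RHS = cos(3) + cos(5) ≈ -0.7063.
C: fails at (2, 7) — LHS = √(53) ≈ 7.28, RHS = 9.

Answer: A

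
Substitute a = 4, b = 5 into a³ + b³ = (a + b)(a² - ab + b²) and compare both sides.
LHS = 4³ + 5³ = 189
RHS = (4 + 5)(4² - 4·5 + 5²) = 189

LHS = RHS: the two sides agree.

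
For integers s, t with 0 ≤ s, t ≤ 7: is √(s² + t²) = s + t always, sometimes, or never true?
Sometimes true

It holds at (s, t) = (0, 6) (both sides equal 6), but fails at (s, t) = (5, 6) (LHS = √(61) ≈ 7.81, RHS = 11).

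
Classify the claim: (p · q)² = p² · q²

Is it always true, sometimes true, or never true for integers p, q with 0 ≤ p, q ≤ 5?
The identity holds for every pair in the range. For instance at (p, q) = (3, 1): both sides equal 9.

Answer: Always true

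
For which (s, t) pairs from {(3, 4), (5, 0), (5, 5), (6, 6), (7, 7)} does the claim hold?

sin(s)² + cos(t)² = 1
(5, 5), (6, 6), (7, 7)

Testing each pair:
(3, 4): LHS = sin(3)² + cos(4)² ≈ 0.4472, RHS = 1 → fails
(5, 0): LHS = sin(5)² + 1 ≈ 1.92, RHS = 1 → fails
(5, 5): LHS = cos(5)² + sin(5)² = 1, RHS = 1 → holds
(6, 6): LHS = sin(6)² + cos(6)² = 1, RHS = 1 → holds
(7, 7): LHS = sin(7)² + cos(7)² = 1, RHS = 1 → holds

3 of 5 pairs satisfy the claim.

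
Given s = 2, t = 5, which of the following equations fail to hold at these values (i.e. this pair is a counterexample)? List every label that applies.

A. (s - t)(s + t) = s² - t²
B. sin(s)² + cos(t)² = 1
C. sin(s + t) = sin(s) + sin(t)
B, C

Evaluating each claim at the given values:
A. LHS = -21, RHS = -21 → holds here (LHS = RHS)
B. LHS = cos(5)² + sin(2)² ≈ 0.9073, RHS = 1 → fails here (LHS ≠ RHS)
C. LHS = sin(7) ≈ 0.657, RHS = sin(5) + sin(2) ≈ -0.04963 → fails here (LHS ≠ RHS)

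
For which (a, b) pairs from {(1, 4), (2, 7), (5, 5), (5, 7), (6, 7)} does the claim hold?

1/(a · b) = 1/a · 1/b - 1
None

Testing each pair:
(1, 4): LHS = 1/4, RHS = -3/4 → fails
(2, 7): LHS = 1/14, RHS = -13/14 → fails
(5, 5): LHS = 1/25, RHS = -24/25 → fails
(5, 7): LHS = 1/35, RHS = -34/35 → fails
(6, 7): LHS = 1/42, RHS = -41/42 → fails

No pair satisfies the claim.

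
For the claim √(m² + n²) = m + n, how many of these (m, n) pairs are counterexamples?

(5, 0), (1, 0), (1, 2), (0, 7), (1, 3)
Testing each pair:
(5, 0): LHS = 5, RHS = 5 → satisfies claim
(1, 0): LHS = 1, RHS = 1 → satisfies claim
(1, 2): LHS = √(5) ≈ 2.236, RHS = 3 → counterexample
(0, 7): LHS = 7, RHS = 7 → satisfies claim
(1, 3): LHS = √(10) ≈ 3.162, RHS = 4 → counterexample

That makes 2 counterexamples.

Answer: 2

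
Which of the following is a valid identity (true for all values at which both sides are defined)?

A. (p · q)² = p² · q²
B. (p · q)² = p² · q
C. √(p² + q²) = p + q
A

A: holds — e.g. at (1, 5), both sides equal 25.
B: fails at (2, 5) — LHS = 100, RHS = 20.
C: fails at (1, 3) — LHS = √(10) ≈ 3.162, RHS = 4.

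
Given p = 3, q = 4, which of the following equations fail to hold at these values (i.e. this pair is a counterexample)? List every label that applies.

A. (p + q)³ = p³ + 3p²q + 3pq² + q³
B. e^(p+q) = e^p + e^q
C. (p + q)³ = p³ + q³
Evaluating each claim at the given values:
A. LHS = 343, RHS = 343 → holds here (LHS = RHS)
B. LHS = e^7 ≈ 1097, RHS = e^3 + e^4 ≈ 74.68 → fails here (LHS ≠ RHS)
C. LHS = 343, RHS = 91 → fails here (LHS ≠ RHS)

Answer: B, C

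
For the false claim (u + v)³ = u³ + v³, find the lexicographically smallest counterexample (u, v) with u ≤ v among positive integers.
(u, v) = (1, 1)

Substituting (1, 1) into the claim:
LHS = (1 + 1)³ = 8
RHS = 1³ + 1³ = 2

Since LHS ≠ RHS, this pair disproves the claim, and no lexicographically smaller pair (u ≤ v, positive integers) does.

For instance (1, 2) is also a counterexample (LHS = 27, RHS = 9), but it's lexicographically larger.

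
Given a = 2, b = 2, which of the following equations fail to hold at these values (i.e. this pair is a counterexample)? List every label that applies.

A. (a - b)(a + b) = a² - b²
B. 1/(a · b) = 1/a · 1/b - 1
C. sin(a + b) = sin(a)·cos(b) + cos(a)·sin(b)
B

Evaluating each claim at the given values:
A. LHS = 0, RHS = 0 → holds here (LHS = RHS)
B. LHS = 1/4, RHS = -3/4 → fails here (LHS ≠ RHS)
C. LHS = sin(4) ≈ -0.7568, RHS = 2·sin(2)·cos(2) ≈ -0.7568 → holds here (LHS = RHS)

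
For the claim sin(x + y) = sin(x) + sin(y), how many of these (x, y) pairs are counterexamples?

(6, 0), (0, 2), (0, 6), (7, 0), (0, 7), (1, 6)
1

Testing each pair:
(6, 0): LHS = sin(6) ≈ -0.2794, RHS = sin(6) ≈ -0.2794 → satisfies claim
(0, 2): LHS = sin(2) ≈ 0.9093, RHS = sin(2) ≈ 0.9093 → satisfies claim
(0, 6): LHS = sin(6) ≈ -0.2794, RHS = sin(6) ≈ -0.2794 → satisfies claim
(7, 0): LHS = sin(7) ≈ 0.657, RHS = sin(7) ≈ 0.657 → satisfies claim
(0, 7): LHS = sin(7) ≈ 0.657, RHS = sin(7) ≈ 0.657 → satisfies claim
(1, 6): LHS = sin(7) ≈ 0.657, RHS = sin(6) + sin(1) ≈ 0.5621 → counterexample

That makes 1 counterexample.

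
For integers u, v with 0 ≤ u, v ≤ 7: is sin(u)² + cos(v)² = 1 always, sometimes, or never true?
Sometimes true

It holds at (u, v) = (4, 4) (both sides equal 1), but fails at (u, v) = (0, 1) (LHS = cos(1)² ≈ 0.2919, RHS = 1).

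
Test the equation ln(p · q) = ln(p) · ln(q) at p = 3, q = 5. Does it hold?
Fails

Substituting p = 3, q = 5:

LHS = ln(3 · 5) = ln(15) ≈ 2.708
RHS = ln(3) · ln(5) ≈ 1.768

LHS ≠ RHS, so the equation does not hold at this point.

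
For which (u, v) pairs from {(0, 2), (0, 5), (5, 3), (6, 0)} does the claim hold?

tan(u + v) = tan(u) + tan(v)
(0, 2), (0, 5), (6, 0)

Testing each pair:
(0, 2): LHS = tan(2) ≈ -2.185, RHS = tan(2) ≈ -2.185 → holds
(0, 5): LHS = tan(5) ≈ -3.381, RHS = tan(5) ≈ -3.381 → holds
(5, 3): LHS = tan(8) ≈ -6.8, RHS = tan(5) + tan(3) ≈ -3.523 → fails
(6, 0): LHS = tan(6) ≈ -0.291, RHS = tan(6) ≈ -0.291 → holds

3 of 4 pairs satisfy the claim.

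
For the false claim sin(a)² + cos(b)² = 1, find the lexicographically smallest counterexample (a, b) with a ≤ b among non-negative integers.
(a, b) = (0, 1)

Substituting (0, 1) into the claim:
LHS = sin(0)² + cos(1)² = cos(1)² ≈ 0.2919
RHS = 1

Since LHS ≠ RHS, this pair disproves the claim, and no lexicographically smaller pair (a ≤ b, non-negative integers) does.

For instance (3, 7) is also a counterexample (LHS = sin(3)² + cos(7)² ≈ 0.5883, RHS = 1), but it's lexicographically larger.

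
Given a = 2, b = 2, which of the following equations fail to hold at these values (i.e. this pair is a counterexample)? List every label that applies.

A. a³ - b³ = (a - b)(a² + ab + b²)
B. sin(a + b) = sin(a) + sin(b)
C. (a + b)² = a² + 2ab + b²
Evaluating each claim at the given values:
A. LHS = 0, RHS = 0 → holds here (LHS = RHS)
B. LHS = sin(4) ≈ -0.7568, RHS = 2·sin(2) ≈ 1.819 → fails here (LHS ≠ RHS)
C. LHS = 16, RHS = 16 → holds here (LHS = RHS)

Answer: B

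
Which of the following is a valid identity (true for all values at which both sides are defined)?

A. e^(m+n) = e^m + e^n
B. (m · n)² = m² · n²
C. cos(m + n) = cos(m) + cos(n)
B

A: fails at (4, 4) — LHS = e^8 ≈ 2981, RHS = 2·e^4 ≈ 109.2.
B: holds — e.g. at (1, 3), both sides equal 9.
C: fails at (4, 4) — LHS = cos(8) ≈ -0.1455, RHS = 2·cos(4) ≈ -1.307.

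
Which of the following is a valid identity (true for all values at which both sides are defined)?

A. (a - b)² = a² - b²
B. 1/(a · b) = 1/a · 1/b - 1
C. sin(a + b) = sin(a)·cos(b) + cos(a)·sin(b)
C

A: fails at (2, 3) — LHS = 1, RHS = -5.
B: fails at (3, 5) — LHS = 1/15, RHS = -14/15.
C: holds — e.g. at (3, 4), both sides equal sin(7) ≈ 0.657.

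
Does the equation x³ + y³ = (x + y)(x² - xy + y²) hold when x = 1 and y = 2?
Substituting x = 1, y = 2:

LHS = 1³ + 2³ = 9
RHS = (1 + 2)(1² - 1·2 + 2²) = 9

LHS = RHS, so the equation holds at this point.

Answer: Holds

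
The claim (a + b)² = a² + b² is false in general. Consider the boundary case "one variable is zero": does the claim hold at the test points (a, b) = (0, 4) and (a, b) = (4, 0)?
At (0, 4): LHS = 16, RHS = 16 → equal
At (4, 0): LHS = 16, RHS = 16 → equal

So the claim does hold at both of these boundary points, even though it is not an identity.

Answer: Yes, holds at both test points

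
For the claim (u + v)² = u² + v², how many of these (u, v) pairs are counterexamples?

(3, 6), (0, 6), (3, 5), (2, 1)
Testing each pair:
(3, 6): LHS = 81, RHS = 45 → counterexample
(0, 6): LHS = 36, RHS = 36 → satisfies claim
(3, 5): LHS = 64, RHS = 34 → counterexample
(2, 1): LHS = 9, RHS = 5 → counterexample

That makes 3 counterexamples.

Answer: 3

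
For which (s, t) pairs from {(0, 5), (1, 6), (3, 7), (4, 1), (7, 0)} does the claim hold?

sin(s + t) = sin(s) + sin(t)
Testing each pair:
(0, 5): LHS = sin(5) ≈ -0.9589, RHS = sin(5) ≈ -0.9589 → holds
(1, 6): LHS = sin(7) ≈ 0.657, RHS = sin(6) + sin(1) ≈ 0.5621 → fails
(3, 7): LHS = sin(10) ≈ -0.544, RHS = sin(3) + sin(7) ≈ 0.7981 → fails
(4, 1): LHS = sin(5) ≈ -0.9589, RHS = sin(4) + sin(1) ≈ 0.08467 → fails
(7, 0): LHS = sin(7) ≈ 0.657, RHS = sin(7) ≈ 0.657 → holds

2 of 5 pairs satisfy the claim.

Answer: (0, 5), (7, 0)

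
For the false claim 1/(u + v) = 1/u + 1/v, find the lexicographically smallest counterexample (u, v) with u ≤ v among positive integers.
Substituting (1, 1) into the claim:
LHS = 1/(1 + 1) = 1/2
RHS = 1/1 + 1/1 = 2

Since LHS ≠ RHS, this pair disproves the claim, and no lexicographically smaller pair (u ≤ v, positive integers) does.

For instance (1, 6) is also a counterexample (LHS = 1/7, RHS = 7/6), but it's lexicographically larger.

Answer: (u, v) = (1, 1)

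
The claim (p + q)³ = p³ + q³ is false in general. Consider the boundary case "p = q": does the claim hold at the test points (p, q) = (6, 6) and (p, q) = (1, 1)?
At (6, 6): LHS = 1728 ≠ RHS = 432
At (1, 1): LHS = 8 ≠ RHS = 2

Answer: No, fails at both test points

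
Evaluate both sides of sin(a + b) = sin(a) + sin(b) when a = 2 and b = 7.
LHS = sin(2 + 7) = sin(9) ≈ 0.4121
RHS = sin(2) + sin(7) ≈ 1.566

LHS ≠ RHS (they differ by about 1.154), so the equation does not hold here.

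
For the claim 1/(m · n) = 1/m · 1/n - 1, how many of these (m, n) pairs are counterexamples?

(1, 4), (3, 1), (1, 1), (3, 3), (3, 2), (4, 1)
6

Testing each pair:
(1, 4): LHS = 1/4, RHS = -3/4 → counterexample
(3, 1): LHS = 1/3, RHS = -2/3 → counterexample
(1, 1): LHS = 1, RHS = 0 → counterexample
(3, 3): LHS = 1/9, RHS = -8/9 → counterexample
(3, 2): LHS = 1/6, RHS = -5/6 → counterexample
(4, 1): LHS = 1/4, RHS = -3/4 → counterexample

That makes 6 counterexamples.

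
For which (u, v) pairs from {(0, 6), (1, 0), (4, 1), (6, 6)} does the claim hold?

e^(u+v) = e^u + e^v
None

Testing each pair:
(0, 6): LHS = e^6 ≈ 403.4, RHS = 1 + e^6 ≈ 404.4 → fails
(1, 0): LHS = e ≈ 2.718, RHS = 1 + e ≈ 3.718 → fails
(4, 1): LHS = e^5 ≈ 148.4, RHS = e + e^4 ≈ 57.32 → fails
(6, 6): LHS = e^12 ≈ 162754.8, RHS = 2·e^6 ≈ 806.9 → fails

No pair satisfies the claim.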